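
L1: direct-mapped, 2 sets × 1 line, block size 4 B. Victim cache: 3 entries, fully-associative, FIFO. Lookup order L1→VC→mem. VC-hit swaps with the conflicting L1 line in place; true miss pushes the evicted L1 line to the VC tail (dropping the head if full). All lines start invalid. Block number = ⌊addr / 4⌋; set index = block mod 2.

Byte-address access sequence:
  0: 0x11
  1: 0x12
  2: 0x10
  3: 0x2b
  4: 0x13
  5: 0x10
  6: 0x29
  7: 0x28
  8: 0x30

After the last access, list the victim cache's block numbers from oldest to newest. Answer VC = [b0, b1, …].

  [0] addr=0x11 blk=4 s=0: MISS | VC []
  [1] addr=0x12 blk=4 s=0: L1-HIT | VC []
  [2] addr=0x10 blk=4 s=0: L1-HIT | VC []
  [3] addr=0x2b blk=10 s=0: MISS | VC [4]
  [4] addr=0x13 blk=4 s=0: VC-HIT | VC [10]
  [5] addr=0x10 blk=4 s=0: L1-HIT | VC [10]
  [6] addr=0x29 blk=10 s=0: VC-HIT | VC [4]
  [7] addr=0x28 blk=10 s=0: L1-HIT | VC [4]
  [8] addr=0x30 blk=12 s=0: MISS | VC [4, 10]

VC = [4, 10]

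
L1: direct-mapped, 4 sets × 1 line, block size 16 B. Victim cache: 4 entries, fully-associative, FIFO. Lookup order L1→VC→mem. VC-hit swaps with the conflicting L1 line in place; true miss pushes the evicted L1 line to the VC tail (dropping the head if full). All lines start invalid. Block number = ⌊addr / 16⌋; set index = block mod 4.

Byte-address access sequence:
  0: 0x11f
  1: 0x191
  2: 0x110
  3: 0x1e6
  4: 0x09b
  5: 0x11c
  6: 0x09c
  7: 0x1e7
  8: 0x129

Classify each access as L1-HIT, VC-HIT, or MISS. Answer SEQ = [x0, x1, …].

  [0] addr=0x11f blk=17 s=1: MISS | VC []
  [1] addr=0x191 blk=25 s=1: MISS | VC [17]
  [2] addr=0x110 blk=17 s=1: VC-HIT | VC [25]
  [3] addr=0x1e6 blk=30 s=2: MISS | VC [25]
  [4] addr=0x9b blk=9 s=1: MISS | VC [25, 17]
  [5] addr=0x11c blk=17 s=1: VC-HIT | VC [25, 9]
  [6] addr=0x9c blk=9 s=1: VC-HIT | VC [25, 17]
  [7] addr=0x1e7 blk=30 s=2: L1-HIT | VC [25, 17]
  [8] addr=0x129 blk=18 s=2: MISS | VC [25, 17, 30]

SEQ = [MISS, MISS, VC-HIT, MISS, MISS, VC-HIT, VC-HIT, L1-HIT, MISS]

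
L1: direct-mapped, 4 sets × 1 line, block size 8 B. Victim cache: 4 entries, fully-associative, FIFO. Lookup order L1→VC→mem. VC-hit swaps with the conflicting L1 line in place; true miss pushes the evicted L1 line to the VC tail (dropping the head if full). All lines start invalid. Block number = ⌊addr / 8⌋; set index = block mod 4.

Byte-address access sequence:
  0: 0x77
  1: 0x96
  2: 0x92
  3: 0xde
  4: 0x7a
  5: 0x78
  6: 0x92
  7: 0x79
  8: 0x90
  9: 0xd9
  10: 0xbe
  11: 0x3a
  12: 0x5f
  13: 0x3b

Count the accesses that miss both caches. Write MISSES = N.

MISSES = 7

#0 0x77→b14/s2 MISS; vc=[]
#1 0x96→b18/s2 MISS; vc=[14]
#2 0x92→b18/s2 L1-HIT; vc=[14]
#3 0xde→b27/s3 MISS; vc=[14]
#4 0x7a→b15/s3 MISS; vc=[14,27]
#5 0x78→b15/s3 L1-HIT; vc=[14,27]
#6 0x92→b18/s2 L1-HIT; vc=[14,27]
#7 0x79→b15/s3 L1-HIT; vc=[14,27]
#8 0x90→b18/s2 L1-HIT; vc=[14,27]
#9 0xd9→b27/s3 VC-HIT; vc=[14,15]
#10 0xbe→b23/s3 MISS; vc=[14,15,27]
#11 0x3a→b7/s3 MISS; vc=[14,15,27,23]
#12 0x5f→b11/s3 MISS; vc=[15,27,23,7]
#13 0x3b→b7/s3 VC-HIT; vc=[15,27,23,11]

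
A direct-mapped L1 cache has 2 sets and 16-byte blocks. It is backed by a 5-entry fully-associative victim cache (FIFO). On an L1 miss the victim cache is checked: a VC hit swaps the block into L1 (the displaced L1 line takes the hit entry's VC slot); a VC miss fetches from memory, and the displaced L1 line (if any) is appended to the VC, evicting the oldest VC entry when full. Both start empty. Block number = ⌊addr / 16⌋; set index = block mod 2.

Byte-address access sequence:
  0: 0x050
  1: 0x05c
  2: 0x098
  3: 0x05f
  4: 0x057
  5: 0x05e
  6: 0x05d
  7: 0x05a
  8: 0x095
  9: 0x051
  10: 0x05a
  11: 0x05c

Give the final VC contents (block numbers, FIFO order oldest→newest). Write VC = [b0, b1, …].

  [0] addr=0x50 blk=5 s=1: MISS | VC []
  [1] addr=0x5c blk=5 s=1: L1-HIT | VC []
  [2] addr=0x98 blk=9 s=1: MISS | VC [5]
  [3] addr=0x5f blk=5 s=1: VC-HIT | VC [9]
  [4] addr=0x57 blk=5 s=1: L1-HIT | VC [9]
  [5] addr=0x5e blk=5 s=1: L1-HIT | VC [9]
  [6] addr=0x5d blk=5 s=1: L1-HIT | VC [9]
  [7] addr=0x5a blk=5 s=1: L1-HIT | VC [9]
  [8] addr=0x95 blk=9 s=1: VC-HIT | VC [5]
  [9] addr=0x51 blk=5 s=1: VC-HIT | VC [9]
  [10] addr=0x5a blk=5 s=1: L1-HIT | VC [9]
  [11] addr=0x5c blk=5 s=1: L1-HIT | VC [9]

VC = [9]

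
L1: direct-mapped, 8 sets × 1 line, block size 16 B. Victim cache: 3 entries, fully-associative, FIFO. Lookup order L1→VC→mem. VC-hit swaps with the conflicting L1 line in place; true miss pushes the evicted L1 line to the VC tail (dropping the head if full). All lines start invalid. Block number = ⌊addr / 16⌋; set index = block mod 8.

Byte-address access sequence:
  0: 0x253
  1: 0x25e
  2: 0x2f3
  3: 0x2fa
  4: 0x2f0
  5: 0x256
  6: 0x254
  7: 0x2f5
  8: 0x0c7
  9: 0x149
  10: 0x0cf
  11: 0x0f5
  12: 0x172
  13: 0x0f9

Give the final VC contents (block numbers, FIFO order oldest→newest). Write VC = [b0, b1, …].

  [0] addr=0x253 blk=37 s=5: MISS | VC []
  [1] addr=0x25e blk=37 s=5: L1-HIT | VC []
  [2] addr=0x2f3 blk=47 s=7: MISS | VC []
  [3] addr=0x2fa blk=47 s=7: L1-HIT | VC []
  [4] addr=0x2f0 blk=47 s=7: L1-HIT | VC []
  [5] addr=0x256 blk=37 s=5: L1-HIT | VC []
  [6] addr=0x254 blk=37 s=5: L1-HIT | VC []
  [7] addr=0x2f5 blk=47 s=7: L1-HIT | VC []
  [8] addr=0xc7 blk=12 s=4: MISS | VC []
  [9] addr=0x149 blk=20 s=4: MISS | VC [12]
  [10] addr=0xcf blk=12 s=4: VC-HIT | VC [20]
  [11] addr=0xf5 blk=15 s=7: MISS | VC [20, 47]
  [12] addr=0x172 blk=23 s=7: MISS | VC [20, 47, 15]
  [13] addr=0xf9 blk=15 s=7: VC-HIT | VC [20, 47, 23]

VC = [20, 47, 23]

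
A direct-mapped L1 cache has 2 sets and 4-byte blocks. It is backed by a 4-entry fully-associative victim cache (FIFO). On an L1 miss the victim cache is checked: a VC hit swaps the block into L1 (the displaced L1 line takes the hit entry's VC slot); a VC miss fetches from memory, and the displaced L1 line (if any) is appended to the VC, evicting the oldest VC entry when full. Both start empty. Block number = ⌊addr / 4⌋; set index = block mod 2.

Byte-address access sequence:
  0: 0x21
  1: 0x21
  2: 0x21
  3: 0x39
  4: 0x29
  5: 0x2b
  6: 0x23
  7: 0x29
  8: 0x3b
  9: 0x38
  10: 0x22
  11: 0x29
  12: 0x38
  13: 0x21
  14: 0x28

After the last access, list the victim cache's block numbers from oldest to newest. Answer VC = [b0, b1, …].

VC = [8, 14]

#0 0x21→b8/s0 MISS; vc=[]
#1 0x21→b8/s0 L1-HIT; vc=[]
#2 0x21→b8/s0 L1-HIT; vc=[]
#3 0x39→b14/s0 MISS; vc=[8]
#4 0x29→b10/s0 MISS; vc=[8,14]
#5 0x2b→b10/s0 L1-HIT; vc=[8,14]
#6 0x23→b8/s0 VC-HIT; vc=[10,14]
#7 0x29→b10/s0 VC-HIT; vc=[8,14]
#8 0x3b→b14/s0 VC-HIT; vc=[8,10]
#9 0x38→b14/s0 L1-HIT; vc=[8,10]
#10 0x22→b8/s0 VC-HIT; vc=[14,10]
#11 0x29→b10/s0 VC-HIT; vc=[14,8]
#12 0x38→b14/s0 VC-HIT; vc=[10,8]
#13 0x21→b8/s0 VC-HIT; vc=[10,14]
#14 0x28→b10/s0 VC-HIT; vc=[8,14]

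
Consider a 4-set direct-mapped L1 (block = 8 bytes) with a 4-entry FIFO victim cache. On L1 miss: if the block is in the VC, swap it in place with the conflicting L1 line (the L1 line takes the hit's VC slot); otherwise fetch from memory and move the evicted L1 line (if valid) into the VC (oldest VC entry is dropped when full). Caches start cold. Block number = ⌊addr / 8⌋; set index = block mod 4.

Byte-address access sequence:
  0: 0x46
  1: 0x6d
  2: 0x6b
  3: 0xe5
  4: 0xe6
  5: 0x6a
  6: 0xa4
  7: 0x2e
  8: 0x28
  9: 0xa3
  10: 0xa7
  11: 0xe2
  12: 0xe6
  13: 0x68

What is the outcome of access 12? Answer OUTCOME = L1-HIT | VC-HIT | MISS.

  [0] addr=0x46 blk=8 s=0: MISS | VC []
  [1] addr=0x6d blk=13 s=1: MISS | VC []
  [2] addr=0x6b blk=13 s=1: L1-HIT | VC []
  [3] addr=0xe5 blk=28 s=0: MISS | VC [8]
  [4] addr=0xe6 blk=28 s=0: L1-HIT | VC [8]
  [5] addr=0x6a blk=13 s=1: L1-HIT | VC [8]
  [6] addr=0xa4 blk=20 s=0: MISS | VC [8, 28]
  [7] addr=0x2e blk=5 s=1: MISS | VC [8, 28, 13]
  [8] addr=0x28 blk=5 s=1: L1-HIT | VC [8, 28, 13]
  [9] addr=0xa3 blk=20 s=0: L1-HIT | VC [8, 28, 13]
  [10] addr=0xa7 blk=20 s=0: L1-HIT | VC [8, 28, 13]
  [11] addr=0xe2 blk=28 s=0: VC-HIT | VC [8, 20, 13]
  [12] addr=0xe6 blk=28 s=0: L1-HIT | VC [8, 20, 13]
  [13] addr=0x68 blk=13 s=1: VC-HIT | VC [8, 20, 5]

OUTCOME = L1-HIT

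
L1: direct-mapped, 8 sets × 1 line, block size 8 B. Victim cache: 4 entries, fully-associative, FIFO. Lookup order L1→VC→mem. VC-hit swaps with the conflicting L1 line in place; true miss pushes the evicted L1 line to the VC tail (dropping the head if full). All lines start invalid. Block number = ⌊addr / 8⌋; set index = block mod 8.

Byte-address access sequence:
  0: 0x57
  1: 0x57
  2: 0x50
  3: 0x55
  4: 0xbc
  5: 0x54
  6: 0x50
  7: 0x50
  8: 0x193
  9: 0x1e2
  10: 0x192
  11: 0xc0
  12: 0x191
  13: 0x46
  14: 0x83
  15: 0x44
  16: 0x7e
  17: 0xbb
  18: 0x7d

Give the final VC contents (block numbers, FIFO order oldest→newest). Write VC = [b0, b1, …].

  [0] addr=0x57 blk=10 s=2: MISS | VC []
  [1] addr=0x57 blk=10 s=2: L1-HIT | VC []
  [2] addr=0x50 blk=10 s=2: L1-HIT | VC []
  [3] addr=0x55 blk=10 s=2: L1-HIT | VC []
  [4] addr=0xbc blk=23 s=7: MISS | VC []
  [5] addr=0x54 blk=10 s=2: L1-HIT | VC []
  [6] addr=0x50 blk=10 s=2: L1-HIT | VC []
  [7] addr=0x50 blk=10 s=2: L1-HIT | VC []
  [8] addr=0x193 blk=50 s=2: MISS | VC [10]
  [9] addr=0x1e2 blk=60 s=4: MISS | VC [10]
  [10] addr=0x192 blk=50 s=2: L1-HIT | VC [10]
  [11] addr=0xc0 blk=24 s=0: MISS | VC [10]
  [12] addr=0x191 blk=50 s=2: L1-HIT | VC [10]
  [13] addr=0x46 blk=8 s=0: MISS | VC [10, 24]
  [14] addr=0x83 blk=16 s=0: MISS | VC [10, 24, 8]
  [15] addr=0x44 blk=8 s=0: VC-HIT | VC [10, 24, 16]
  [16] addr=0x7e blk=15 s=7: MISS | VC [10, 24, 16, 23]
  [17] addr=0xbb blk=23 s=7: VC-HIT | VC [10, 24, 16, 15]
  [18] addr=0x7d blk=15 s=7: VC-HIT | VC [10, 24, 16, 23]

VC = [10, 24, 16, 23]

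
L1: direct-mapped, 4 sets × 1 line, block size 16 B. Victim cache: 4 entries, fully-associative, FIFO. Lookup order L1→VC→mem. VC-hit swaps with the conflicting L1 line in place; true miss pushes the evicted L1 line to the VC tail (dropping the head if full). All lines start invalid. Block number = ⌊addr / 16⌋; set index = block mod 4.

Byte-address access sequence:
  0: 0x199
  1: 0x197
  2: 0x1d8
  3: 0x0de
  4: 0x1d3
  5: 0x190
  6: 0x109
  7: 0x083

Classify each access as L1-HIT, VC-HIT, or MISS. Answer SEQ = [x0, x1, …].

0: 0x199 (blk 25, set 1) → MISS  vc=[]
1: 0x197 (blk 25, set 1) → L1-HIT  vc=[]
2: 0x1d8 (blk 29, set 1) → MISS  vc=[25]
3: 0xde (blk 13, set 1) → MISS  vc=[25, 29]
4: 0x1d3 (blk 29, set 1) → VC-HIT  vc=[25, 13]
5: 0x190 (blk 25, set 1) → VC-HIT  vc=[29, 13]
6: 0x109 (blk 16, set 0) → MISS  vc=[29, 13]
7: 0x83 (blk 8, set 0) → MISS  vc=[29, 13, 16]

SEQ = [MISS, L1-HIT, MISS, MISS, VC-HIT, VC-HIT, MISS, MISS]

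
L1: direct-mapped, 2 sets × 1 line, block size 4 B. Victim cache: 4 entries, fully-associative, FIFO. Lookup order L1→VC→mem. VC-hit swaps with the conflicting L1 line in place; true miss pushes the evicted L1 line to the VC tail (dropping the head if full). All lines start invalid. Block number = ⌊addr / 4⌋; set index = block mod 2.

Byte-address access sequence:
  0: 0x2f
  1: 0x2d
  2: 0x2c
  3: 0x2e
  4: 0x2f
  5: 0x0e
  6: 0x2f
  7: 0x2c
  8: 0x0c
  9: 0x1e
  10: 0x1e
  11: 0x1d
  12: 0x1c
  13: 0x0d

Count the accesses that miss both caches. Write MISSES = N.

0: 0x2f (blk 11, set 1) → MISS  vc=[]
1: 0x2d (blk 11, set 1) → L1-HIT  vc=[]
2: 0x2c (blk 11, set 1) → L1-HIT  vc=[]
3: 0x2e (blk 11, set 1) → L1-HIT  vc=[]
4: 0x2f (blk 11, set 1) → L1-HIT  vc=[]
5: 0xe (blk 3, set 1) → MISS  vc=[11]
6: 0x2f (blk 11, set 1) → VC-HIT  vc=[3]
7: 0x2c (blk 11, set 1) → L1-HIT  vc=[3]
8: 0xc (blk 3, set 1) → VC-HIT  vc=[11]
9: 0x1e (blk 7, set 1) → MISS  vc=[11, 3]
10: 0x1e (blk 7, set 1) → L1-HIT  vc=[11, 3]
11: 0x1d (blk 7, set 1) → L1-HIT  vc=[11, 3]
12: 0x1c (blk 7, set 1) → L1-HIT  vc=[11, 3]
13: 0xd (blk 3, set 1) → VC-HIT  vc=[11, 7]

MISSES = 3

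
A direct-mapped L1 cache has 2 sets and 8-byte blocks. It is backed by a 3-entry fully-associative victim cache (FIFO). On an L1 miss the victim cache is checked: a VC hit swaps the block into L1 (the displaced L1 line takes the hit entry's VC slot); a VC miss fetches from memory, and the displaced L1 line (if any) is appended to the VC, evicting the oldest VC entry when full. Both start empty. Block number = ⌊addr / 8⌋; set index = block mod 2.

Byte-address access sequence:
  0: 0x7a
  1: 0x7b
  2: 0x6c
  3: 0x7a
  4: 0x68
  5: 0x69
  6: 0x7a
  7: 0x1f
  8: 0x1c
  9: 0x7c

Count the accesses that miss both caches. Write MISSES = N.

0: 0x7a (blk 15, set 1) → MISS  vc=[]
1: 0x7b (blk 15, set 1) → L1-HIT  vc=[]
2: 0x6c (blk 13, set 1) → MISS  vc=[15]
3: 0x7a (blk 15, set 1) → VC-HIT  vc=[13]
4: 0x68 (blk 13, set 1) → VC-HIT  vc=[15]
5: 0x69 (blk 13, set 1) → L1-HIT  vc=[15]
6: 0x7a (blk 15, set 1) → VC-HIT  vc=[13]
7: 0x1f (blk 3, set 1) → MISS  vc=[13, 15]
8: 0x1c (blk 3, set 1) → L1-HIT  vc=[13, 15]
9: 0x7c (blk 15, set 1) → VC-HIT  vc=[13, 3]

MISSES = 3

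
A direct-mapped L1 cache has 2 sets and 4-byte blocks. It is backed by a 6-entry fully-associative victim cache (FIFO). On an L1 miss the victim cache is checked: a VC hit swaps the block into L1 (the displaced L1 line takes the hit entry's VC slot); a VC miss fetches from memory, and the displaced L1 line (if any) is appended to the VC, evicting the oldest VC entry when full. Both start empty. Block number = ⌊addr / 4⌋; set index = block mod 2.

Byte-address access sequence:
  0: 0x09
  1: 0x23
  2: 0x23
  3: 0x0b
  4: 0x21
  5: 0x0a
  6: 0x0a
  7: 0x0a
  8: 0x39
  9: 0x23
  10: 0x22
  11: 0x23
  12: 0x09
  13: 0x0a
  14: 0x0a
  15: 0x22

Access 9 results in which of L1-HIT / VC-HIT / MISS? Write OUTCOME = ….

OUTCOME = VC-HIT

#0 0x9→b2/s0 MISS; vc=[]
#1 0x23→b8/s0 MISS; vc=[2]
#2 0x23→b8/s0 L1-HIT; vc=[2]
#3 0xb→b2/s0 VC-HIT; vc=[8]
#4 0x21→b8/s0 VC-HIT; vc=[2]
#5 0xa→b2/s0 VC-HIT; vc=[8]
#6 0xa→b2/s0 L1-HIT; vc=[8]
#7 0xa→b2/s0 L1-HIT; vc=[8]
#8 0x39→b14/s0 MISS; vc=[8,2]
#9 0x23→b8/s0 VC-HIT; vc=[14,2]
#10 0x22→b8/s0 L1-HIT; vc=[14,2]
#11 0x23→b8/s0 L1-HIT; vc=[14,2]
#12 0x9→b2/s0 VC-HIT; vc=[14,8]
#13 0xa→b2/s0 L1-HIT; vc=[14,8]
#14 0xa→b2/s0 L1-HIT; vc=[14,8]
#15 0x22→b8/s0 VC-HIT; vc=[14,2]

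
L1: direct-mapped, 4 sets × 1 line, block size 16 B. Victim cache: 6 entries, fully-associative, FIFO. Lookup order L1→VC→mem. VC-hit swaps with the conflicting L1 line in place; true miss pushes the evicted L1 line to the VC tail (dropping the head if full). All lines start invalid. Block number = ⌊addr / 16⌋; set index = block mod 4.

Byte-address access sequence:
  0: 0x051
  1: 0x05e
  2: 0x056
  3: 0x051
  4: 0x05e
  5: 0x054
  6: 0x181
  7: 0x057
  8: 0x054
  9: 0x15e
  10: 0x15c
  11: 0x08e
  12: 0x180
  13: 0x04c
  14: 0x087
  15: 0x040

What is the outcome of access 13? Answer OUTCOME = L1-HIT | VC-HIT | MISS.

0: 0x51 (blk 5, set 1) → MISS  vc=[]
1: 0x5e (blk 5, set 1) → L1-HIT  vc=[]
2: 0x56 (blk 5, set 1) → L1-HIT  vc=[]
3: 0x51 (blk 5, set 1) → L1-HIT  vc=[]
4: 0x5e (blk 5, set 1) → L1-HIT  vc=[]
5: 0x54 (blk 5, set 1) → L1-HIT  vc=[]
6: 0x181 (blk 24, set 0) → MISS  vc=[]
7: 0x57 (blk 5, set 1) → L1-HIT  vc=[]
8: 0x54 (blk 5, set 1) → L1-HIT  vc=[]
9: 0x15e (blk 21, set 1) → MISS  vc=[5]
10: 0x15c (blk 21, set 1) → L1-HIT  vc=[5]
11: 0x8e (blk 8, set 0) → MISS  vc=[5, 24]
12: 0x180 (blk 24, set 0) → VC-HIT  vc=[5, 8]
13: 0x4c (blk 4, set 0) → MISS  vc=[5, 8, 24]
14: 0x87 (blk 8, set 0) → VC-HIT  vc=[5, 4, 24]
15: 0x40 (blk 4, set 0) → VC-HIT  vc=[5, 8, 24]

OUTCOME = MISS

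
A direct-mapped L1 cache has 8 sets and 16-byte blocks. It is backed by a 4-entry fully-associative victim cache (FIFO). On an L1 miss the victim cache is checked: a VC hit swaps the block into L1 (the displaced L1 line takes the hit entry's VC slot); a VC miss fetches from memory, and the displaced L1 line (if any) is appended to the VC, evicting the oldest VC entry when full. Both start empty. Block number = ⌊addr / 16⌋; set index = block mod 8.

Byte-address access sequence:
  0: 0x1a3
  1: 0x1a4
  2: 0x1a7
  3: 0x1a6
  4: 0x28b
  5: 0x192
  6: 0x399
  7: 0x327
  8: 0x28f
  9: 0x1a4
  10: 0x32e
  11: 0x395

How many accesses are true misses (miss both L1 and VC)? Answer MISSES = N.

  [0] addr=0x1a3 blk=26 s=2: MISS | VC []
  [1] addr=0x1a4 blk=26 s=2: L1-HIT | VC []
  [2] addr=0x1a7 blk=26 s=2: L1-HIT | VC []
  [3] addr=0x1a6 blk=26 s=2: L1-HIT | VC []
  [4] addr=0x28b blk=40 s=0: MISS | VC []
  [5] addr=0x192 blk=25 s=1: MISS | VC []
  [6] addr=0x399 blk=57 s=1: MISS | VC [25]
  [7] addr=0x327 blk=50 s=2: MISS | VC [25, 26]
  [8] addr=0x28f blk=40 s=0: L1-HIT | VC [25, 26]
  [9] addr=0x1a4 blk=26 s=2: VC-HIT | VC [25, 50]
  [10] addr=0x32e blk=50 s=2: VC-HIT | VC [25, 26]
  [11] addr=0x395 blk=57 s=1: L1-HIT | VC [25, 26]

MISSES = 5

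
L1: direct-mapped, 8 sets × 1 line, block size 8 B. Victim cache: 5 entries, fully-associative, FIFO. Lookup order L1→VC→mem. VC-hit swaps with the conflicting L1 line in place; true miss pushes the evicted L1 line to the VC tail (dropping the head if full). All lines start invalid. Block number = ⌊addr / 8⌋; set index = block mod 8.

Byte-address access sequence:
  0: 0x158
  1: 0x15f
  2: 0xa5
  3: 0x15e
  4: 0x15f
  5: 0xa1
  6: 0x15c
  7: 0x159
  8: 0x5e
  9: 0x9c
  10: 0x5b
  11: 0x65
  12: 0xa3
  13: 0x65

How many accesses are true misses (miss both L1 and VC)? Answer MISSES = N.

MISSES = 5

#0 0x158→b43/s3 MISS; vc=[]
#1 0x15f→b43/s3 L1-HIT; vc=[]
#2 0xa5→b20/s4 MISS; vc=[]
#3 0x15e→b43/s3 L1-HIT; vc=[]
#4 0x15f→b43/s3 L1-HIT; vc=[]
#5 0xa1→b20/s4 L1-HIT; vc=[]
#6 0x15c→b43/s3 L1-HIT; vc=[]
#7 0x159→b43/s3 L1-HIT; vc=[]
#8 0x5e→b11/s3 MISS; vc=[43]
#9 0x9c→b19/s3 MISS; vc=[43,11]
#10 0x5b→b11/s3 VC-HIT; vc=[43,19]
#11 0x65→b12/s4 MISS; vc=[43,19,20]
#12 0xa3→b20/s4 VC-HIT; vc=[43,19,12]
#13 0x65→b12/s4 VC-HIT; vc=[43,19,20]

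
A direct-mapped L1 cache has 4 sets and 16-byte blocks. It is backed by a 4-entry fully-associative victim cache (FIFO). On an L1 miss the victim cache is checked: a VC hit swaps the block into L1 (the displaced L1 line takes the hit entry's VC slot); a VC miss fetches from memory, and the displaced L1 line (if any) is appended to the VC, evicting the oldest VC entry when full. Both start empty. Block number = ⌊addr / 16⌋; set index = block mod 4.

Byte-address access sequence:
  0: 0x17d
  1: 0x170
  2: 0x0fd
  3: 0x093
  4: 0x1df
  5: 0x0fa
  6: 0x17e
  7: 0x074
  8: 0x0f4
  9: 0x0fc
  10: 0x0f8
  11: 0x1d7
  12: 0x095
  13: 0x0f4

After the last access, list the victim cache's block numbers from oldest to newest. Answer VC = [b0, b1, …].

VC = [7, 29, 23]

0: 0x17d (blk 23, set 3) → MISS  vc=[]
1: 0x170 (blk 23, set 3) → L1-HIT  vc=[]
2: 0xfd (blk 15, set 3) → MISS  vc=[23]
3: 0x93 (blk 9, set 1) → MISS  vc=[23]
4: 0x1df (blk 29, set 1) → MISS  vc=[23, 9]
5: 0xfa (blk 15, set 3) → L1-HIT  vc=[23, 9]
6: 0x17e (blk 23, set 3) → VC-HIT  vc=[15, 9]
7: 0x74 (blk 7, set 3) → MISS  vc=[15, 9, 23]
8: 0xf4 (blk 15, set 3) → VC-HIT  vc=[7, 9, 23]
9: 0xfc (blk 15, set 3) → L1-HIT  vc=[7, 9, 23]
10: 0xf8 (blk 15, set 3) → L1-HIT  vc=[7, 9, 23]
11: 0x1d7 (blk 29, set 1) → L1-HIT  vc=[7, 9, 23]
12: 0x95 (blk 9, set 1) → VC-HIT  vc=[7, 29, 23]
13: 0xf4 (blk 15, set 3) → L1-HIT  vc=[7, 29, 23]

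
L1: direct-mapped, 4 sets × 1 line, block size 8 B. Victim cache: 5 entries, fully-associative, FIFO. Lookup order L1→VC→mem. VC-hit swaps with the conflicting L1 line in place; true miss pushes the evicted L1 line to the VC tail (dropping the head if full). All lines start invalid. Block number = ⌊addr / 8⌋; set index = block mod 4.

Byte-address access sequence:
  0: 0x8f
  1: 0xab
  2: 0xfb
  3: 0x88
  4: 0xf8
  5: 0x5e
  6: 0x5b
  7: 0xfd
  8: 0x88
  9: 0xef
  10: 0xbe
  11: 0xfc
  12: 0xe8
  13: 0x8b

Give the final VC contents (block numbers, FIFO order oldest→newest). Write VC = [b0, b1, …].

VC = [21, 11, 29, 23]

#0 0x8f→b17/s1 MISS; vc=[]
#1 0xab→b21/s1 MISS; vc=[17]
#2 0xfb→b31/s3 MISS; vc=[17]
#3 0x88→b17/s1 VC-HIT; vc=[21]
#4 0xf8→b31/s3 L1-HIT; vc=[21]
#5 0x5e→b11/s3 MISS; vc=[21,31]
#6 0x5b→b11/s3 L1-HIT; vc=[21,31]
#7 0xfd→b31/s3 VC-HIT; vc=[21,11]
#8 0x88→b17/s1 L1-HIT; vc=[21,11]
#9 0xef→b29/s1 MISS; vc=[21,11,17]
#10 0xbe→b23/s3 MISS; vc=[21,11,17,31]
#11 0xfc→b31/s3 VC-HIT; vc=[21,11,17,23]
#12 0xe8→b29/s1 L1-HIT; vc=[21,11,17,23]
#13 0x8b→b17/s1 VC-HIT; vc=[21,11,29,23]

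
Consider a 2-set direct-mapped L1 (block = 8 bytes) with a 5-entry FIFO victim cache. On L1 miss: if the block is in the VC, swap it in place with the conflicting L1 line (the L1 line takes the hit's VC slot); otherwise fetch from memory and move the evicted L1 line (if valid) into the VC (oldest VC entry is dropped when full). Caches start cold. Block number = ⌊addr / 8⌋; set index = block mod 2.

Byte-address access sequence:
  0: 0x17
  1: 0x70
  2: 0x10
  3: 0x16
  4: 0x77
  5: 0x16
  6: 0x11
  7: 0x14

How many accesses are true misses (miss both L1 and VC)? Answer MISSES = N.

  [0] addr=0x17 blk=2 s=0: MISS | VC []
  [1] addr=0x70 blk=14 s=0: MISS | VC [2]
  [2] addr=0x10 blk=2 s=0: VC-HIT | VC [14]
  [3] addr=0x16 blk=2 s=0: L1-HIT | VC [14]
  [4] addr=0x77 blk=14 s=0: VC-HIT | VC [2]
  [5] addr=0x16 blk=2 s=0: VC-HIT | VC [14]
  [6] addr=0x11 blk=2 s=0: L1-HIT | VC [14]
  [7] addr=0x14 blk=2 s=0: L1-HIT | VC [14]

MISSES = 2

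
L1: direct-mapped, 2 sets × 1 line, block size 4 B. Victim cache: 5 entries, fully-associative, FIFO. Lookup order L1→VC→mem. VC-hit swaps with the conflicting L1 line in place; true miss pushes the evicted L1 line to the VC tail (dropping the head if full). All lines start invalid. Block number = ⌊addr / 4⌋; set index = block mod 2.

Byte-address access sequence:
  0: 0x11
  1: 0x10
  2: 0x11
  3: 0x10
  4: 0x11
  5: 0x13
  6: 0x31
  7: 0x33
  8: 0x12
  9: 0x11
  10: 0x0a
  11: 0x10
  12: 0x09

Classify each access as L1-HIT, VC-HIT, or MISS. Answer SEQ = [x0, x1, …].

#0 0x11→b4/s0 MISS; vc=[]
#1 0x10→b4/s0 L1-HIT; vc=[]
#2 0x11→b4/s0 L1-HIT; vc=[]
#3 0x10→b4/s0 L1-HIT; vc=[]
#4 0x11→b4/s0 L1-HIT; vc=[]
#5 0x13→b4/s0 L1-HIT; vc=[]
#6 0x31→b12/s0 MISS; vc=[4]
#7 0x33→b12/s0 L1-HIT; vc=[4]
#8 0x12→b4/s0 VC-HIT; vc=[12]
#9 0x11→b4/s0 L1-HIT; vc=[12]
#10 0xa→b2/s0 MISS; vc=[12,4]
#11 0x10→b4/s0 VC-HIT; vc=[12,2]
#12 0x9→b2/s0 VC-HIT; vc=[12,4]

SEQ = [MISS, L1-HIT, L1-HIT, L1-HIT, L1-HIT, L1-HIT, MISS, L1-HIT, VC-HIT, L1-HIT, MISS, VC-HIT, VC-HIT]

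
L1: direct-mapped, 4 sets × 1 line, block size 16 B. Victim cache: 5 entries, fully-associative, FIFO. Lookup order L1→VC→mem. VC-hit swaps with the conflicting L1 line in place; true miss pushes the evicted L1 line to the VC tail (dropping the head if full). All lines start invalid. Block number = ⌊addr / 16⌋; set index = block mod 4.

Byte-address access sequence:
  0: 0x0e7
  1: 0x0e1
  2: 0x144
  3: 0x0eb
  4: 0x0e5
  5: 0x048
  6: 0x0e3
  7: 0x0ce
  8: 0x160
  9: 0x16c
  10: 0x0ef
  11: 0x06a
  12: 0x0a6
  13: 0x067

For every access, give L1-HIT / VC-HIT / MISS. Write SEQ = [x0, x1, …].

  [0] addr=0xe7 blk=14 s=2: MISS | VC []
  [1] addr=0xe1 blk=14 s=2: L1-HIT | VC []
  [2] addr=0x144 blk=20 s=0: MISS | VC []
  [3] addr=0xeb blk=14 s=2: L1-HIT | VC []
  [4] addr=0xe5 blk=14 s=2: L1-HIT | VC []
  [5] addr=0x48 blk=4 s=0: MISS | VC [20]
  [6] addr=0xe3 blk=14 s=2: L1-HIT | VC [20]
  [7] addr=0xce blk=12 s=0: MISS | VC [20, 4]
  [8] addr=0x160 blk=22 s=2: MISS | VC [20, 4, 14]
  [9] addr=0x16c blk=22 s=2: L1-HIT | VC [20, 4, 14]
  [10] addr=0xef blk=14 s=2: VC-HIT | VC [20, 4, 22]
  [11] addr=0x6a blk=6 s=2: MISS | VC [20, 4, 22, 14]
  [12] addr=0xa6 blk=10 s=2: MISS | VC [20, 4, 22, 14, 6]
  [13] addr=0x67 blk=6 s=2: VC-HIT | VC [20, 4, 22, 14, 10]

SEQ = [MISS, L1-HIT, MISS, L1-HIT, L1-HIT, MISS, L1-HIT, MISS, MISS, L1-HIT, VC-HIT, MISS, MISS, VC-HIT]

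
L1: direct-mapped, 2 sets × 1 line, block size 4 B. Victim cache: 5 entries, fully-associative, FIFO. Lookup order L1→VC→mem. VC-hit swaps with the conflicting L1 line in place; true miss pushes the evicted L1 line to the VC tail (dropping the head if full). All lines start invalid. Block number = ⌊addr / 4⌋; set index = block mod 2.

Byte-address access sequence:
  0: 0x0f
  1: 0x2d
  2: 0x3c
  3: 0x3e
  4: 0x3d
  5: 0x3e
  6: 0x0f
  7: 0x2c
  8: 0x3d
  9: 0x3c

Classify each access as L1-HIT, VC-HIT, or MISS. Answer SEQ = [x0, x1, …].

0: 0xf (blk 3, set 1) → MISS  vc=[]
1: 0x2d (blk 11, set 1) → MISS  vc=[3]
2: 0x3c (blk 15, set 1) → MISS  vc=[3, 11]
3: 0x3e (blk 15, set 1) → L1-HIT  vc=[3, 11]
4: 0x3d (blk 15, set 1) → L1-HIT  vc=[3, 11]
5: 0x3e (blk 15, set 1) → L1-HIT  vc=[3, 11]
6: 0xf (blk 3, set 1) → VC-HIT  vc=[15, 11]
7: 0x2c (blk 11, set 1) → VC-HIT  vc=[15, 3]
8: 0x3d (blk 15, set 1) → VC-HIT  vc=[11, 3]
9: 0x3c (blk 15, set 1) → L1-HIT  vc=[11, 3]

SEQ = [MISS, MISS, MISS, L1-HIT, L1-HIT, L1-HIT, VC-HIT, VC-HIT, VC-HIT, L1-HIT]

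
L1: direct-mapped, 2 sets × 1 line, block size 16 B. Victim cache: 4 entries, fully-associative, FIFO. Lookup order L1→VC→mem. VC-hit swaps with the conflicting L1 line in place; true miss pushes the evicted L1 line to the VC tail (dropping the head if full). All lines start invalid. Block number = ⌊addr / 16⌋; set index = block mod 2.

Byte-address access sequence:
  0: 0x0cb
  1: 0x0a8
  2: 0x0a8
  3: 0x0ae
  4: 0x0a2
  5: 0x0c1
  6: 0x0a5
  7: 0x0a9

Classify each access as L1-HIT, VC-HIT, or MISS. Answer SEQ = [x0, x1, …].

SEQ = [MISS, MISS, L1-HIT, L1-HIT, L1-HIT, VC-HIT, VC-HIT, L1-HIT]

0: 0xcb (blk 12, set 0) → MISS  vc=[]
1: 0xa8 (blk 10, set 0) → MISS  vc=[12]
2: 0xa8 (blk 10, set 0) → L1-HIT  vc=[12]
3: 0xae (blk 10, set 0) → L1-HIT  vc=[12]
4: 0xa2 (blk 10, set 0) → L1-HIT  vc=[12]
5: 0xc1 (blk 12, set 0) → VC-HIT  vc=[10]
6: 0xa5 (blk 10, set 0) → VC-HIT  vc=[12]
7: 0xa9 (blk 10, set 0) → L1-HIT  vc=[12]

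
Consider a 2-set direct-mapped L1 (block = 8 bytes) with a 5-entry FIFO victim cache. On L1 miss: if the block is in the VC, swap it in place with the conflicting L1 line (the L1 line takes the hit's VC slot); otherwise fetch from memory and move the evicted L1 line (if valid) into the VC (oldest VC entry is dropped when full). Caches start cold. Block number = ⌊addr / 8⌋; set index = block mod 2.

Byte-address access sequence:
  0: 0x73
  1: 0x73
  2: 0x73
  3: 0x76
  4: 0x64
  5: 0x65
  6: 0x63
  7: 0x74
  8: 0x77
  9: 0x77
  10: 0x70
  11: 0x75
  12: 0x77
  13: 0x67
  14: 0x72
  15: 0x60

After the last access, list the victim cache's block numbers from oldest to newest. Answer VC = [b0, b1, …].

VC = [14]

0: 0x73 (blk 14, set 0) → MISS  vc=[]
1: 0x73 (blk 14, set 0) → L1-HIT  vc=[]
2: 0x73 (blk 14, set 0) → L1-HIT  vc=[]
3: 0x76 (blk 14, set 0) → L1-HIT  vc=[]
4: 0x64 (blk 12, set 0) → MISS  vc=[14]
5: 0x65 (blk 12, set 0) → L1-HIT  vc=[14]
6: 0x63 (blk 12, set 0) → L1-HIT  vc=[14]
7: 0x74 (blk 14, set 0) → VC-HIT  vc=[12]
8: 0x77 (blk 14, set 0) → L1-HIT  vc=[12]
9: 0x77 (blk 14, set 0) → L1-HIT  vc=[12]
10: 0x70 (blk 14, set 0) → L1-HIT  vc=[12]
11: 0x75 (blk 14, set 0) → L1-HIT  vc=[12]
12: 0x77 (blk 14, set 0) → L1-HIT  vc=[12]
13: 0x67 (blk 12, set 0) → VC-HIT  vc=[14]
14: 0x72 (blk 14, set 0) → VC-HIT  vc=[12]
15: 0x60 (blk 12, set 0) → VC-HIT  vc=[14]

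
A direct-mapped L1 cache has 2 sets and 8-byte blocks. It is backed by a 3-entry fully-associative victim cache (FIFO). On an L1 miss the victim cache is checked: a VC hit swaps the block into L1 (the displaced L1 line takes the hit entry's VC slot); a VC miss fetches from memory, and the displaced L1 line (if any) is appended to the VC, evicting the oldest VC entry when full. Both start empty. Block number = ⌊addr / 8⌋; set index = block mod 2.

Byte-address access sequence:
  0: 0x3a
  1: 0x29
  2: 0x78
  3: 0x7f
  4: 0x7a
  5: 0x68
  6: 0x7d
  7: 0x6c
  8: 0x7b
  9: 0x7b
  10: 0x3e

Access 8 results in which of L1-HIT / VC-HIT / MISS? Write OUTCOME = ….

  [0] addr=0x3a blk=7 s=1: MISS | VC []
  [1] addr=0x29 blk=5 s=1: MISS | VC [7]
  [2] addr=0x78 blk=15 s=1: MISS | VC [7, 5]
  [3] addr=0x7f blk=15 s=1: L1-HIT | VC [7, 5]
  [4] addr=0x7a blk=15 s=1: L1-HIT | VC [7, 5]
  [5] addr=0x68 blk=13 s=1: MISS | VC [7, 5, 15]
  [6] addr=0x7d blk=15 s=1: VC-HIT | VC [7, 5, 13]
  [7] addr=0x6c blk=13 s=1: VC-HIT | VC [7, 5, 15]
  [8] addr=0x7b blk=15 s=1: VC-HIT | VC [7, 5, 13]
  [9] addr=0x7b blk=15 s=1: L1-HIT | VC [7, 5, 13]
  [10] addr=0x3e blk=7 s=1: VC-HIT | VC [15, 5, 13]

OUTCOME = VC-HIT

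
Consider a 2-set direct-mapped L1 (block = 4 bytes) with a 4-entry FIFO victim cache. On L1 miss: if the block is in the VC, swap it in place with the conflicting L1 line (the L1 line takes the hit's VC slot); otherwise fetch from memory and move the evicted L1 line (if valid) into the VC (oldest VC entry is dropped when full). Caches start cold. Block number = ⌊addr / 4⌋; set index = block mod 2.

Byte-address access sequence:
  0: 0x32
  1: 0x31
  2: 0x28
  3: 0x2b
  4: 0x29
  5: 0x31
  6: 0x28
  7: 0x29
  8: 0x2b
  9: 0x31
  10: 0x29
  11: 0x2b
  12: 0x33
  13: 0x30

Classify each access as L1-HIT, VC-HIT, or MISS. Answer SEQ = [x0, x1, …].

SEQ = [MISS, L1-HIT, MISS, L1-HIT, L1-HIT, VC-HIT, VC-HIT, L1-HIT, L1-HIT, VC-HIT, VC-HIT, L1-HIT, VC-HIT, L1-HIT]

0: 0x32 (blk 12, set 0) → MISS  vc=[]
1: 0x31 (blk 12, set 0) → L1-HIT  vc=[]
2: 0x28 (blk 10, set 0) → MISS  vc=[12]
3: 0x2b (blk 10, set 0) → L1-HIT  vc=[12]
4: 0x29 (blk 10, set 0) → L1-HIT  vc=[12]
5: 0x31 (blk 12, set 0) → VC-HIT  vc=[10]
6: 0x28 (blk 10, set 0) → VC-HIT  vc=[12]
7: 0x29 (blk 10, set 0) → L1-HIT  vc=[12]
8: 0x2b (blk 10, set 0) → L1-HIT  vc=[12]
9: 0x31 (blk 12, set 0) → VC-HIT  vc=[10]
10: 0x29 (blk 10, set 0) → VC-HIT  vc=[12]
11: 0x2b (blk 10, set 0) → L1-HIT  vc=[12]
12: 0x33 (blk 12, set 0) → VC-HIT  vc=[10]
13: 0x30 (blk 12, set 0) → L1-HIT  vc=[10]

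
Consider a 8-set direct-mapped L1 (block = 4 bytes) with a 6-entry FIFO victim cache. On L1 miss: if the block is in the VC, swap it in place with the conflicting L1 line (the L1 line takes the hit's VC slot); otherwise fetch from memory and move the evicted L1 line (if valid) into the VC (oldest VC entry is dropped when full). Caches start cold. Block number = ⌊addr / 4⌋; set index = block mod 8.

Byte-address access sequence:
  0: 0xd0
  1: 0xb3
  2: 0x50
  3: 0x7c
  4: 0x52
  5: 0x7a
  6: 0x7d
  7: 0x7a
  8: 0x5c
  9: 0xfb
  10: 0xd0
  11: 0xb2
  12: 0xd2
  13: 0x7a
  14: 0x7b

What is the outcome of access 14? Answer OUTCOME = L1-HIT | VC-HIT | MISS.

OUTCOME = L1-HIT

  [0] addr=0xd0 blk=52 s=4: MISS | VC []
  [1] addr=0xb3 blk=44 s=4: MISS | VC [52]
  [2] addr=0x50 blk=20 s=4: MISS | VC [52, 44]
  [3] addr=0x7c blk=31 s=7: MISS | VC [52, 44]
  [4] addr=0x52 blk=20 s=4: L1-HIT | VC [52, 44]
  [5] addr=0x7a blk=30 s=6: MISS | VC [52, 44]
  [6] addr=0x7d blk=31 s=7: L1-HIT | VC [52, 44]
  [7] addr=0x7a blk=30 s=6: L1-HIT | VC [52, 44]
  [8] addr=0x5c blk=23 s=7: MISS | VC [52, 44, 31]
  [9] addr=0xfb blk=62 s=6: MISS | VC [52, 44, 31, 30]
  [10] addr=0xd0 blk=52 s=4: VC-HIT | VC [20, 44, 31, 30]
  [11] addr=0xb2 blk=44 s=4: VC-HIT | VC [20, 52, 31, 30]
  [12] addr=0xd2 blk=52 s=4: VC-HIT | VC [20, 44, 31, 30]
  [13] addr=0x7a blk=30 s=6: VC-HIT | VC [20, 44, 31, 62]
  [14] addr=0x7b blk=30 s=6: L1-HIT | VC [20, 44, 31, 62]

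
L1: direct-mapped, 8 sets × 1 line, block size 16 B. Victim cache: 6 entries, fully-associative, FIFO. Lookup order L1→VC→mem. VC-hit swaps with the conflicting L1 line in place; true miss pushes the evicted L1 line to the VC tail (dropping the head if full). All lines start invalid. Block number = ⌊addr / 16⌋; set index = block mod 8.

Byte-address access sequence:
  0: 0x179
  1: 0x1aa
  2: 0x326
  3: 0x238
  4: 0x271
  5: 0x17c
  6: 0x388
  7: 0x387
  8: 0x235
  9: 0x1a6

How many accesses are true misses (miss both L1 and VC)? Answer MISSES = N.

#0 0x179→b23/s7 MISS; vc=[]
#1 0x1aa→b26/s2 MISS; vc=[]
#2 0x326→b50/s2 MISS; vc=[26]
#3 0x238→b35/s3 MISS; vc=[26]
#4 0x271→b39/s7 MISS; vc=[26,23]
#5 0x17c→b23/s7 VC-HIT; vc=[26,39]
#6 0x388→b56/s0 MISS; vc=[26,39]
#7 0x387→b56/s0 L1-HIT; vc=[26,39]
#8 0x235→b35/s3 L1-HIT; vc=[26,39]
#9 0x1a6→b26/s2 VC-HIT; vc=[50,39]

MISSES = 6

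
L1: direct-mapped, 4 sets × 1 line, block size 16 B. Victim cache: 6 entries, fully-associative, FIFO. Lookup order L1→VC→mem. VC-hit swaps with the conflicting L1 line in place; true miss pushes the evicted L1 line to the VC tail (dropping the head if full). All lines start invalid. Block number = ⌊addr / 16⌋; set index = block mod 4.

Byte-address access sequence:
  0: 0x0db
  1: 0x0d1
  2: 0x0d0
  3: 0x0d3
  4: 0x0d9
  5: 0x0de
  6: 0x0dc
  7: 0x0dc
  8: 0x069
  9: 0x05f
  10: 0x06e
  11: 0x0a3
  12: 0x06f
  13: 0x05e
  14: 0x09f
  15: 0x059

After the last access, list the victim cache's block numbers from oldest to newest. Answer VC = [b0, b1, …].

0: 0xdb (blk 13, set 1) → MISS  vc=[]
1: 0xd1 (blk 13, set 1) → L1-HIT  vc=[]
2: 0xd0 (blk 13, set 1) → L1-HIT  vc=[]
3: 0xd3 (blk 13, set 1) → L1-HIT  vc=[]
4: 0xd9 (blk 13, set 1) → L1-HIT  vc=[]
5: 0xde (blk 13, set 1) → L1-HIT  vc=[]
6: 0xdc (blk 13, set 1) → L1-HIT  vc=[]
7: 0xdc (blk 13, set 1) → L1-HIT  vc=[]
8: 0x69 (blk 6, set 2) → MISS  vc=[]
9: 0x5f (blk 5, set 1) → MISS  vc=[13]
10: 0x6e (blk 6, set 2) → L1-HIT  vc=[13]
11: 0xa3 (blk 10, set 2) → MISS  vc=[13, 6]
12: 0x6f (blk 6, set 2) → VC-HIT  vc=[13, 10]
13: 0x5e (blk 5, set 1) → L1-HIT  vc=[13, 10]
14: 0x9f (blk 9, set 1) → MISS  vc=[13, 10, 5]
15: 0x59 (blk 5, set 1) → VC-HIT  vc=[13, 10, 9]

VC = [13, 10, 9]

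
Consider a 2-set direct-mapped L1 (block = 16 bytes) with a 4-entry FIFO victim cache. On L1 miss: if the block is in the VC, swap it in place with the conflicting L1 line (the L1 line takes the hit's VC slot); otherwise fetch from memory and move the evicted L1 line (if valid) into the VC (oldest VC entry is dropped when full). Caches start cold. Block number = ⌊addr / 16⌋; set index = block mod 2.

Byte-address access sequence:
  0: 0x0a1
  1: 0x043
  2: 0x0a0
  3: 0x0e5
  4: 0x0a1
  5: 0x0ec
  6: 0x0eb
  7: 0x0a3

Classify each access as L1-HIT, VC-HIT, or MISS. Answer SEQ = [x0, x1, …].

SEQ = [MISS, MISS, VC-HIT, MISS, VC-HIT, VC-HIT, L1-HIT, VC-HIT]

#0 0xa1→b10/s0 MISS; vc=[]
#1 0x43→b4/s0 MISS; vc=[10]
#2 0xa0→b10/s0 VC-HIT; vc=[4]
#3 0xe5→b14/s0 MISS; vc=[4,10]
#4 0xa1→b10/s0 VC-HIT; vc=[4,14]
#5 0xec→b14/s0 VC-HIT; vc=[4,10]
#6 0xeb→b14/s0 L1-HIT; vc=[4,10]
#7 0xa3→b10/s0 VC-HIT; vc=[4,14]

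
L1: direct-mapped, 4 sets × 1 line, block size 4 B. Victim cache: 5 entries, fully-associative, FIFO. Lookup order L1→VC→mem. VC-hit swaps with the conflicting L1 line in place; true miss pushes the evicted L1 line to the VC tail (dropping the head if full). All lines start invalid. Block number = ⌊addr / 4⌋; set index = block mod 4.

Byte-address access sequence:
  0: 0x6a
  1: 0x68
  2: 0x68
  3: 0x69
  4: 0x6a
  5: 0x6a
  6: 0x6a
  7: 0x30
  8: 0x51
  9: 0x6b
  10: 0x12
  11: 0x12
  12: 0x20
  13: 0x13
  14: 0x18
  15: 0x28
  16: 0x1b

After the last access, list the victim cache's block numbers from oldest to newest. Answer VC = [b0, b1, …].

#0 0x6a→b26/s2 MISS; vc=[]
#1 0x68→b26/s2 L1-HIT; vc=[]
#2 0x68→b26/s2 L1-HIT; vc=[]
#3 0x69→b26/s2 L1-HIT; vc=[]
#4 0x6a→b26/s2 L1-HIT; vc=[]
#5 0x6a→b26/s2 L1-HIT; vc=[]
#6 0x6a→b26/s2 L1-HIT; vc=[]
#7 0x30→b12/s0 MISS; vc=[]
#8 0x51→b20/s0 MISS; vc=[12]
#9 0x6b→b26/s2 L1-HIT; vc=[12]
#10 0x12→b4/s0 MISS; vc=[12,20]
#11 0x12→b4/s0 L1-HIT; vc=[12,20]
#12 0x20→b8/s0 MISS; vc=[12,20,4]
#13 0x13→b4/s0 VC-HIT; vc=[12,20,8]
#14 0x18→b6/s2 MISS; vc=[12,20,8,26]
#15 0x28→b10/s2 MISS; vc=[12,20,8,26,6]
#16 0x1b→b6/s2 VC-HIT; vc=[12,20,8,26,10]

VC = [12, 20, 8, 26, 10]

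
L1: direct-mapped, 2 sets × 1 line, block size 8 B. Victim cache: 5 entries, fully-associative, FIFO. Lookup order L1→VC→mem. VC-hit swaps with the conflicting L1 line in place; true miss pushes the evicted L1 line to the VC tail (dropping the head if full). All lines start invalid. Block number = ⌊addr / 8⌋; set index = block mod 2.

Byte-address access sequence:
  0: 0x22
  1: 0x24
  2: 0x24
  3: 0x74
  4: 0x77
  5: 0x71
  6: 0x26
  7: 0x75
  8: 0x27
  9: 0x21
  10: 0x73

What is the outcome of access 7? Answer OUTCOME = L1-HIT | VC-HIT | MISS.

OUTCOME = VC-HIT

0: 0x22 (blk 4, set 0) → MISS  vc=[]
1: 0x24 (blk 4, set 0) → L1-HIT  vc=[]
2: 0x24 (blk 4, set 0) → L1-HIT  vc=[]
3: 0x74 (blk 14, set 0) → MISS  vc=[4]
4: 0x77 (blk 14, set 0) → L1-HIT  vc=[4]
5: 0x71 (blk 14, set 0) → L1-HIT  vc=[4]
6: 0x26 (blk 4, set 0) → VC-HIT  vc=[14]
7: 0x75 (blk 14, set 0) → VC-HIT  vc=[4]
8: 0x27 (blk 4, set 0) → VC-HIT  vc=[14]
9: 0x21 (blk 4, set 0) → L1-HIT  vc=[14]
10: 0x73 (blk 14, set 0) → VC-HIT  vc=[4]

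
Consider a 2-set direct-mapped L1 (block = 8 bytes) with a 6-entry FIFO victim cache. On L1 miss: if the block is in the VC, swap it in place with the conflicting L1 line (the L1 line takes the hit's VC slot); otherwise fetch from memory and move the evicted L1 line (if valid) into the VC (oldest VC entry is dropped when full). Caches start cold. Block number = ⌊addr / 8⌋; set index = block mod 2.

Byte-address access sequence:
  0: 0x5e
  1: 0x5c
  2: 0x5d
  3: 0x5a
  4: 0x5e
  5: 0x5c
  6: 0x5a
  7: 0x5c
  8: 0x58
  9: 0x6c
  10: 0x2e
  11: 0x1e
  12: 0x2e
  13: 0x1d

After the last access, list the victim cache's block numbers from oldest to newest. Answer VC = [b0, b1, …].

0: 0x5e (blk 11, set 1) → MISS  vc=[]
1: 0x5c (blk 11, set 1) → L1-HIT  vc=[]
2: 0x5d (blk 11, set 1) → L1-HIT  vc=[]
3: 0x5a (blk 11, set 1) → L1-HIT  vc=[]
4: 0x5e (blk 11, set 1) → L1-HIT  vc=[]
5: 0x5c (blk 11, set 1) → L1-HIT  vc=[]
6: 0x5a (blk 11, set 1) → L1-HIT  vc=[]
7: 0x5c (blk 11, set 1) → L1-HIT  vc=[]
8: 0x58 (blk 11, set 1) → L1-HIT  vc=[]
9: 0x6c (blk 13, set 1) → MISS  vc=[11]
10: 0x2e (blk 5, set 1) → MISS  vc=[11, 13]
11: 0x1e (blk 3, set 1) → MISS  vc=[11, 13, 5]
12: 0x2e (blk 5, set 1) → VC-HIT  vc=[11, 13, 3]
13: 0x1d (blk 3, set 1) → VC-HIT  vc=[11, 13, 5]

VC = [11, 13, 5]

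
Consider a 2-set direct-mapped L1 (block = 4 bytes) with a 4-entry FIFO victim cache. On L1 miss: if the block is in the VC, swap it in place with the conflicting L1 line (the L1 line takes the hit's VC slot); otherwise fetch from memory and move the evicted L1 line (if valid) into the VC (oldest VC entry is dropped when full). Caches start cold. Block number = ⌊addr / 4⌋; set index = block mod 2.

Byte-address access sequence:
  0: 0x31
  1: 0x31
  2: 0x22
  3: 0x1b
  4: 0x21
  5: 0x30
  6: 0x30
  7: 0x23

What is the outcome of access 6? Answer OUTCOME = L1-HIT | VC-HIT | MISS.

0: 0x31 (blk 12, set 0) → MISS  vc=[]
1: 0x31 (blk 12, set 0) → L1-HIT  vc=[]
2: 0x22 (blk 8, set 0) → MISS  vc=[12]
3: 0x1b (blk 6, set 0) → MISS  vc=[12, 8]
4: 0x21 (blk 8, set 0) → VC-HIT  vc=[12, 6]
5: 0x30 (blk 12, set 0) → VC-HIT  vc=[8, 6]
6: 0x30 (blk 12, set 0) → L1-HIT  vc=[8, 6]
7: 0x23 (blk 8, set 0) → VC-HIT  vc=[12, 6]

OUTCOME = L1-HIT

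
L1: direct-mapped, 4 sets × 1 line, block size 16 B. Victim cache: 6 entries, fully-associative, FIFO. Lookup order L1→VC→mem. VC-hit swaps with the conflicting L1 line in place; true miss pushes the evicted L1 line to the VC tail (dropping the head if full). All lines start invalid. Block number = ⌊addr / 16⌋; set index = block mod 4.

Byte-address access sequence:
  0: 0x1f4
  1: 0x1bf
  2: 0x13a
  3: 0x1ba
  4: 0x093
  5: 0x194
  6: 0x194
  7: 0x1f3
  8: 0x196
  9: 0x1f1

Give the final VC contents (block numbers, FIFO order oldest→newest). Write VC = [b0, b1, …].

0: 0x1f4 (blk 31, set 3) → MISS  vc=[]
1: 0x1bf (blk 27, set 3) → MISS  vc=[31]
2: 0x13a (blk 19, set 3) → MISS  vc=[31, 27]
3: 0x1ba (blk 27, set 3) → VC-HIT  vc=[31, 19]
4: 0x93 (blk 9, set 1) → MISS  vc=[31, 19]
5: 0x194 (blk 25, set 1) → MISS  vc=[31, 19, 9]
6: 0x194 (blk 25, set 1) → L1-HIT  vc=[31, 19, 9]
7: 0x1f3 (blk 31, set 3) → VC-HIT  vc=[27, 19, 9]
8: 0x196 (blk 25, set 1) → L1-HIT  vc=[27, 19, 9]
9: 0x1f1 (blk 31, set 3) → L1-HIT  vc=[27, 19, 9]

VC = [27, 19, 9]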